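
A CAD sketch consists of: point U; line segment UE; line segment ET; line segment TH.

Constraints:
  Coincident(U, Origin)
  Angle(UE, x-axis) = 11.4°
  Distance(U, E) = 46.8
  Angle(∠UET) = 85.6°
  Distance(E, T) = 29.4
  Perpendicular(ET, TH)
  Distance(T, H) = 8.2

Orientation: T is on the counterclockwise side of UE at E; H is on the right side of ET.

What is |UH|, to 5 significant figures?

60.630

∠UET = 85.6°, so ET runs at 11.4° + (180° − 85.6°) = 105.80° from the x-axis; with |ET| = 29.4, T = E + 29.4·(cos 105.80°, sin 105.80°) = (37.872, 37.540). ET is perpendicular to TH; with |TH| = 8.2 on the right of ET, H = T + 8.2·(0.96222, 0.27228) = (45.762, 39.772). Then |UH| = |H − U| = 60.630.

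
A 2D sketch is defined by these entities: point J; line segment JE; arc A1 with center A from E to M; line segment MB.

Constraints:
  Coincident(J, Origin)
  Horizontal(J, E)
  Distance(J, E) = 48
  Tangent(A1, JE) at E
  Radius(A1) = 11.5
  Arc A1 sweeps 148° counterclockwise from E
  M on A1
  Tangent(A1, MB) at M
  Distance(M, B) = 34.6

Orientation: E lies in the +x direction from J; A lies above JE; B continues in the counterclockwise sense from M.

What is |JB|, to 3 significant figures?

46.7

On A1, E sits at bearing -90° from A; a 148° counterclockwise sweep puts M at bearing 58°, so M = A + 11.5·(cos 58°, sin 58°) = (54.1, 21.3). A1 meets MB tangentially, so AM is at right angles to MB, so MB runs along (−sin 58°, cos 58°); with |MB| = 34.6, B = (24.8, 39.6). Then |JB| = |B − J| = 46.7.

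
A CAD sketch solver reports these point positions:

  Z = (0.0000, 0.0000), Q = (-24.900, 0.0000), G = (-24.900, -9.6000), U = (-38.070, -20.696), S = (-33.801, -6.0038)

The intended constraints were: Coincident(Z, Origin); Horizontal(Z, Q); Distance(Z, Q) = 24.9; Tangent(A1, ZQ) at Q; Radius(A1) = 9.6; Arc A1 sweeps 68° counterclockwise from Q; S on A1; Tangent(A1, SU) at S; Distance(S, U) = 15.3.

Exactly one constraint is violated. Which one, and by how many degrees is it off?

Tangent(A1, SU) at S — off by 5.80°.

Z = (0.00, 0.00) ✓; Z.y = 0.00, Q.y = 0.00 ✓; |ZQ| = 24.90 ✓; ∠(GQ, QZ) = 90.00° ✓; |GQ| = 9.600 ✓; bearing(G→S) − bearing(G→Q) = 68.00° ✓; |GS| = 9.600 ✓; ∠(GS, SU) = 84.20° ✗; |SU| = 15.30 ✓.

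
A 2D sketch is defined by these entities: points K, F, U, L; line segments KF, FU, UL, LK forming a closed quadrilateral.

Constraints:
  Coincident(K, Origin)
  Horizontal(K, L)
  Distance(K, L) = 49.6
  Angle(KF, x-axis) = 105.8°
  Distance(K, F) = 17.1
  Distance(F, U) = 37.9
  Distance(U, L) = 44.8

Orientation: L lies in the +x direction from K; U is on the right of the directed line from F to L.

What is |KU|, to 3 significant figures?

20.9

Checks: |FU| = 37.90 ✓; |UL| = 44.80 ✓.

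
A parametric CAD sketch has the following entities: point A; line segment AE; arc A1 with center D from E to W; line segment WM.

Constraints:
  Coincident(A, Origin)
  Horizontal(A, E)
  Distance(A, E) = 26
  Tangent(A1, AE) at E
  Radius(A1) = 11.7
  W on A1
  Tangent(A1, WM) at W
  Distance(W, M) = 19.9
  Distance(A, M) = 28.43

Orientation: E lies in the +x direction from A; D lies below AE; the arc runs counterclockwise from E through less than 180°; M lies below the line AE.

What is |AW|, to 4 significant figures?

16.93

A is at the origin; AE is horizontal with |AE| = 26.0 and E on the +x side, so E = (26.00, 0.000). The tangent condition forces DE to be normal to AE, so D = E + (0, -11.7) = (26.00, -11.70). Since DW ⟂ WM (tangency), |DM| = √(11.7² + 19.9²) = 23.08 regardless of where W sits on A1. So M lies on both circle(A, 28.43) and circle(D, 23.08); the below-AE intersection is M = (8.756, -27.05). W is the foot of the tangent from M: W = (14.86, -8.109).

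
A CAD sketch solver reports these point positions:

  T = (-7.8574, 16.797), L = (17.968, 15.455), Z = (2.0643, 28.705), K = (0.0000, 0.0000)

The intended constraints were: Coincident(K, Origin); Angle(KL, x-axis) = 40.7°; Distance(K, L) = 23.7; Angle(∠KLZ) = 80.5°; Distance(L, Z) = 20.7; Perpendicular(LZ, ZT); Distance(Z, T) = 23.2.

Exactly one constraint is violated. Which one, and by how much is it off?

Distance(Z, T) = 23.2 — off by 7.70.

K = (0.00, 0.00) ✓; KL at 40.70° ✓; |KL| = 23.70 ✓; ∠KLZ = 80.50° ✓; |LZ| = 20.70 ✓; ∠(LZ, ZT) = 90.00° ✓; |ZT| = 15.50 ✗.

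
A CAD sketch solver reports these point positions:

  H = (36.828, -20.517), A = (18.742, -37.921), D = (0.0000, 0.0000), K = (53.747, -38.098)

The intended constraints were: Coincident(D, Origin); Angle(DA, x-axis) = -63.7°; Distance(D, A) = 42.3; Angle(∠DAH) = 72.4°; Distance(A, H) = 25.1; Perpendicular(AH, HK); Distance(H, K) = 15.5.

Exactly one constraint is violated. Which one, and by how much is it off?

Distance(H, K) = 15.5 — off by 8.90.

D = (0.00, 0.00) ✓; DA at -63.70° ✓; |DA| = 42.30 ✓; ∠DAH = 72.40° ✓; |AH| = 25.10 ✓; ∠(AH, HK) = 90.00° ✓; |HK| = 24.40 ✗.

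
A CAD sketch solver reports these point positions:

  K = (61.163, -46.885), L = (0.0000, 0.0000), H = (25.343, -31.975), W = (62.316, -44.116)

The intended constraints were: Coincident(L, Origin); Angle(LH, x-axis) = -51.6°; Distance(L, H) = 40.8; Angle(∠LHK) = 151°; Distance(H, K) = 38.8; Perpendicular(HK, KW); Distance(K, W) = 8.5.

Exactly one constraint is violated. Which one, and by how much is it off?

Distance(K, W) = 8.5 — off by 5.50.

L = (0.00, 0.00) ✓; LH at -51.60° ✓; |LH| = 40.80 ✓; ∠LHK = 151.0° ✓; |HK| = 38.80 ✓; ∠(HK, KW) = 89.99° ✓; |KW| = 2.999 ✗.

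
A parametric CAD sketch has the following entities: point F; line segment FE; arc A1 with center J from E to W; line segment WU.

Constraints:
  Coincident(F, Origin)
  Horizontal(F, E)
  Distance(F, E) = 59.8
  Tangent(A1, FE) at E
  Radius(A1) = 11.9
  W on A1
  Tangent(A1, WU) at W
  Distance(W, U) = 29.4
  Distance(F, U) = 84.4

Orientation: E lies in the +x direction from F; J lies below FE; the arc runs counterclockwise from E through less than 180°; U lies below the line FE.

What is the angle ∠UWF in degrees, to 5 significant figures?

161.02°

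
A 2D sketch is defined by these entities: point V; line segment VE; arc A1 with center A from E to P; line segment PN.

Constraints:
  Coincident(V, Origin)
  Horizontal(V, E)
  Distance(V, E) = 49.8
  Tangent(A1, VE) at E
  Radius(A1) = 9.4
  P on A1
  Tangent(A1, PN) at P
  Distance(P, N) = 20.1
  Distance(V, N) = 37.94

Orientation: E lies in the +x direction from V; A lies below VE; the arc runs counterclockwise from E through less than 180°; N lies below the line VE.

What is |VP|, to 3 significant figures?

42.0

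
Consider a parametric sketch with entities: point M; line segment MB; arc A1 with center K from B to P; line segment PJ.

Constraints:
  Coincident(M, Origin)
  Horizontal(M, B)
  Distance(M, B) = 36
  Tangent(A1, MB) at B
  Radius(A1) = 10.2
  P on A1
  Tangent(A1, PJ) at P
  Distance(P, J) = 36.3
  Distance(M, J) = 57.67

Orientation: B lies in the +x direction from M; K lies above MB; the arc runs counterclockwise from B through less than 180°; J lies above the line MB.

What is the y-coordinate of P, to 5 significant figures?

13.893

Checks: |KP| = 10.20 ✓; ∠(KP, PJ) = 90.00° ✓; |PJ| = 36.30 ✓; |MJ| = 57.67 ✓.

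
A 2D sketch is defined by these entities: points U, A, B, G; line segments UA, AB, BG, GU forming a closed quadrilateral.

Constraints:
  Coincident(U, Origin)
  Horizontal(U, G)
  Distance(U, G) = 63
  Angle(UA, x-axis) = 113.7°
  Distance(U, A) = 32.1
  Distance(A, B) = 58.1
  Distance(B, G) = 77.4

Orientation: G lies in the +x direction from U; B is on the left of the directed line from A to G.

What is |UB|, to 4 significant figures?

75.40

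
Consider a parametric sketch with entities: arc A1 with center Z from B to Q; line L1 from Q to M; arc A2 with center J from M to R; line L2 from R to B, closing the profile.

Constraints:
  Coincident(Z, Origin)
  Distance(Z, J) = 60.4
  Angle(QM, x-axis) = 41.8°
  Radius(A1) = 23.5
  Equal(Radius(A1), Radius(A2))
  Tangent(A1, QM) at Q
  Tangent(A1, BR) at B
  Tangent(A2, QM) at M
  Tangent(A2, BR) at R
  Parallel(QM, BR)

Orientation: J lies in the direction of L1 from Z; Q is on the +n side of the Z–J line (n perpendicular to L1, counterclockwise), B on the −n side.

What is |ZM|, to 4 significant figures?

64.81

Tangency of A1 to both parallel lines with radius 23.5 puts Q and B at Z ± 23.5·n: Q = (-15.66, 17.52), B = (15.66, -17.52). Equal radii place M and R the same way about J: M = J + 23.5·n = (29.36, 57.78), R = J − 23.5·n = (60.69, 22.74). Then |ZM| = |M − Z| = 64.81.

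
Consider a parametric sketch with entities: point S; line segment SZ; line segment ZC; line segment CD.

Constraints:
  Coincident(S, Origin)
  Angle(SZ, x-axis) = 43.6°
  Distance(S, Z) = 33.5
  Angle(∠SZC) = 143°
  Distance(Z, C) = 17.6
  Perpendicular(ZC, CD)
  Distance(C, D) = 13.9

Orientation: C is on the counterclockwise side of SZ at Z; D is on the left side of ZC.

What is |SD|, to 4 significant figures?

44.79

S is at the origin; SZ runs at 43.6° with length 33.5, so Z = 33.5·(cos 43.6°, sin 43.6°) = (24.26, 23.10). ∠SZC = 143.0°, so ZC runs at 43.6° + (180° − 143.0°) = 80.60° from the x-axis; with |ZC| = 17.6, C = Z + 17.6·(cos 80.60°, sin 80.60°) = (27.13, 40.47). The perpendicularity gives CD at right angles to ZC; with |CD| = 13.9 on the left of ZC, D = C + 13.9·(-0.9866, 0.1633) = (13.42, 42.74). Then |SD| = |D − S| = 44.79.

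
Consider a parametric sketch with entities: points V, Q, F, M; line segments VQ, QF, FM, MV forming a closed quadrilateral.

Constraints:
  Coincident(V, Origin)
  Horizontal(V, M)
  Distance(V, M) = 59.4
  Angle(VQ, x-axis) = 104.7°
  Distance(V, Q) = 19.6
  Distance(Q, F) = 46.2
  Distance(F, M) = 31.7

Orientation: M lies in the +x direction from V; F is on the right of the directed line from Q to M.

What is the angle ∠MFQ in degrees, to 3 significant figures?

118°

Checks: |QF| = 46.20 ✓; |FM| = 31.70 ✓.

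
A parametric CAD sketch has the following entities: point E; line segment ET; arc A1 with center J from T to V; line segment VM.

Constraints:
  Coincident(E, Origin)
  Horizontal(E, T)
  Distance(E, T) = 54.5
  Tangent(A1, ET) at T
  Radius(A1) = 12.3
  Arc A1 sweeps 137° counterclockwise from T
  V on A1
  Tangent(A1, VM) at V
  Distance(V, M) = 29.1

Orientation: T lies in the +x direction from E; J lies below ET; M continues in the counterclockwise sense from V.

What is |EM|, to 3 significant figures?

79.0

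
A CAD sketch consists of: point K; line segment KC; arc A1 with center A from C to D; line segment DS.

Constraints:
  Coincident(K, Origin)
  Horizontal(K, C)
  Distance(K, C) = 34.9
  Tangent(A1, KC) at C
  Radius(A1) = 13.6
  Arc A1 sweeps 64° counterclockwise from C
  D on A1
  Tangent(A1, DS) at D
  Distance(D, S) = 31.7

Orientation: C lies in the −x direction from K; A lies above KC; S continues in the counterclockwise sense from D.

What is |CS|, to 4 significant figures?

44.58

K is at the origin; K and C share the same y with |KC| = 34.9 and C on the −x side, so C = (-34.90, 0.000). A1 meets KC tangentially, so AC is at right angles to KC, so A = C + (0, 13.6) = (-34.90, 13.60). On A1, C sits at bearing -90° from A; a 64° counterclockwise sweep puts D at bearing -26°, so D = A + 13.6·(cos -26°, sin -26°) = (-22.68, 7.638). A1 meets DS tangentially, so AD is at right angles to DS, so DS runs along (−sin -26°, cos -26°); with |DS| = 31.7, S = (-8.780, 36.13). Then |CS| = |S − C| = 44.58.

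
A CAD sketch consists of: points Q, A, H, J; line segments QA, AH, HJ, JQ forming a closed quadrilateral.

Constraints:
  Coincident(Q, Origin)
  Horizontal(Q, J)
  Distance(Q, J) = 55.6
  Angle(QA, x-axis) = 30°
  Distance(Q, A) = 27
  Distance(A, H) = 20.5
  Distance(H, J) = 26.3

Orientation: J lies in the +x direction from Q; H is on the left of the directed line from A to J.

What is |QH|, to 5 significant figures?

47.468

Checks: Q.y = 0.00, J.y = 0.00 ✓; |AH| = 20.50 ✓; |HJ| = 26.30 ✓.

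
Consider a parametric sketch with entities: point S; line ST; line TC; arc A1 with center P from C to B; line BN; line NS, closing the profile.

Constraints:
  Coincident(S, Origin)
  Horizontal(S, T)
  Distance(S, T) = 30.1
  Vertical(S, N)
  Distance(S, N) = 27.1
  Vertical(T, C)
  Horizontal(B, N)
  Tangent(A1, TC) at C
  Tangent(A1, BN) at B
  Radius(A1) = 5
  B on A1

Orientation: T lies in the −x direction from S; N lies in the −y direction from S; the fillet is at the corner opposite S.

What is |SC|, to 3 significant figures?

37.3

The virtual corner opposite S is at (-30.1, -27.1). Tangency of A1 to TC means the radius PC is perpendicular to TC and A1 meets BN tangentially, so PB is at right angles to BN, with radius 5.0, so the center P sits 5.0 in from both sides at P = (-25.1, -22.1). That places the tangent points at C = (-30.1, -22.1) on TC and B = (-25.1, -27.1) on BN. Then |SC| = |C − S| = 37.3.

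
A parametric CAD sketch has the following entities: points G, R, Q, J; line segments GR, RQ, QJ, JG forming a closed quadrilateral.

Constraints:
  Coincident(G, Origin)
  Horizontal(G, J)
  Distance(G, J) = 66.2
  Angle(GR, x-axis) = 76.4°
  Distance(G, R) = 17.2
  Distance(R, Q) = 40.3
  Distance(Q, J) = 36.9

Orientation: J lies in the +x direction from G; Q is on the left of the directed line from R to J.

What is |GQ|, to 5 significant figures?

51.205

G is at the origin; GJ is horizontal with |GJ| = 66.2 and J in +x, so J = (66.2, 0). GR runs at 76.4° with |GR| = 17.2, so R = (4.0444, 16.718). Q is determined by |RQ| = 40.3 and |QJ| = 36.9 together: it lies at the intersection of circle(R, 40.3) and circle(J, 36.9). With |RJ| = 64.365, the foot of the radical line on RJ is 34.221 from R and the perpendicular offset is √(40.3² − 34.221²) = 21.284. Taking the left-of-RJ solution: Q = (42.619, 28.382).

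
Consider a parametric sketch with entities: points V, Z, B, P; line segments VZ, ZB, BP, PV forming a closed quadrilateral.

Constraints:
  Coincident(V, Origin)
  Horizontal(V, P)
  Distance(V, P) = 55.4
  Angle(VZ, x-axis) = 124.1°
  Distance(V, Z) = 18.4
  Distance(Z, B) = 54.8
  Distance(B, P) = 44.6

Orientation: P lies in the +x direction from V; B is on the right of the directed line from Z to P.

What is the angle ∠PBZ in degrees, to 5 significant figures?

84.818°

Checks: |ZB| = 54.80 ✓; |BP| = 44.60 ✓.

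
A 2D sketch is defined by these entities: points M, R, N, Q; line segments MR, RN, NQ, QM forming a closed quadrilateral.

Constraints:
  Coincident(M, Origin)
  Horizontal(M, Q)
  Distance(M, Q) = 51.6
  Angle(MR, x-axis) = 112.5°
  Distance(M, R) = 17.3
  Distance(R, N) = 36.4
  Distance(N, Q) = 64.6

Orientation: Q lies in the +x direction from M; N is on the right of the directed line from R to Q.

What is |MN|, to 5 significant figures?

22.498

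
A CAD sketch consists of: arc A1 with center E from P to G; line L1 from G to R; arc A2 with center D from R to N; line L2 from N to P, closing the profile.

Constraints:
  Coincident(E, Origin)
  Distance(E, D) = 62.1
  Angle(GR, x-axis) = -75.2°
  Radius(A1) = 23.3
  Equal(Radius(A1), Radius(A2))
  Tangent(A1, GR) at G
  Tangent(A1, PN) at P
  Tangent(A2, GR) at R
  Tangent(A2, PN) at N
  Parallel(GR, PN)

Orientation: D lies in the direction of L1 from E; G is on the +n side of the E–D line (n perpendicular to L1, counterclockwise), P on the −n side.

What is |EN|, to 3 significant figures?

66.3

The slot axis is L1's direction at -75.2°, so u = (cos -75.2°, sin -75.2°) = (0.255, -0.967) and n = (−sin -75.2°, cos -75.2°) = (0.967, 0.255). E is at the origin and D lies 62.1 along u from E, so D = 62.1·u = (15.9, -60.0). Tangency of A1 to both parallel lines with radius 23.3 puts G and P at E ± 23.3·n: G = (22.5, 5.95), P = (-22.5, -5.95). Equal radii place R and N the same way about D: R = D + 23.3·n = (38.4, -54.1), N = D − 23.3·n = (-6.66, -66.0). Then |EN| = |N − E| = 66.3.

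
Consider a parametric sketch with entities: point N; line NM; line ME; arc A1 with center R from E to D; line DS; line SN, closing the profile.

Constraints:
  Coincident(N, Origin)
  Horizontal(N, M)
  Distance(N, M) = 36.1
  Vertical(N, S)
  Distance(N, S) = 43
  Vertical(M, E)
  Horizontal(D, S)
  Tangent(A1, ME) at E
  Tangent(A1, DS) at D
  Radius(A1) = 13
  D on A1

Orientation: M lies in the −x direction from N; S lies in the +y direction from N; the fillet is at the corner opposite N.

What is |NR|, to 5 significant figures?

37.863

N is at the origin; N and M share the same y with |NM| = 36.1 and M on the −x side, so M = (-36.100, 0.0000). NS is vertical with |NS| = 43.0 and S on the +y side, so S = (0.0000, 43.000). The virtual corner opposite N is at (-36.100, 43.000). Tangency of A1 to ME means the radius RE is perpendicular to ME and tangency of A1 to DS means the radius RD is perpendicular to DS, with radius 13.0, so the center R sits 13.0 in from both sides at R = (-23.100, 30.000). Then |NR| = |R − N| = 37.863.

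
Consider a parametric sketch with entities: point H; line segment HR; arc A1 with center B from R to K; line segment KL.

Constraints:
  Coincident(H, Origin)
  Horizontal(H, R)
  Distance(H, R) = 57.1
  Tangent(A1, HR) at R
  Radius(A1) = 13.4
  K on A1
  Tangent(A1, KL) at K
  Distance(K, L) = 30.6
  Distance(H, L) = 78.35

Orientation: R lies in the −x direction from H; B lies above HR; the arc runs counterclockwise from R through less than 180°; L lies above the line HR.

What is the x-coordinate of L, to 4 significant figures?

-63.25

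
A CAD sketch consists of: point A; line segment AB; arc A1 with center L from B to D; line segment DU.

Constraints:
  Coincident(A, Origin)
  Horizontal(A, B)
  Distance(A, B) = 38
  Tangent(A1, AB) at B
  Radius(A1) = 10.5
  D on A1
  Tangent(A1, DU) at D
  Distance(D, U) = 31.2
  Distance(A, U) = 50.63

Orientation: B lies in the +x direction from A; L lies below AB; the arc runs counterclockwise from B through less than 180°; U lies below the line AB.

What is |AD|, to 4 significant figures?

29.54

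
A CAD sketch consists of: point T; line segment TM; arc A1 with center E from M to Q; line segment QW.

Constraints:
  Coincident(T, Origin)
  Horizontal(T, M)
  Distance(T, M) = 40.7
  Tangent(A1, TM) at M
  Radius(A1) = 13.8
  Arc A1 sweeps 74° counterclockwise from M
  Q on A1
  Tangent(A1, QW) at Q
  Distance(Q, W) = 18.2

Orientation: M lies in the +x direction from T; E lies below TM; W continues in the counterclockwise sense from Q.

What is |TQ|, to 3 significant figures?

29.2

T is at the origin; T and M share the same y with |TM| = 40.7 and M on the +x side, so M = (40.7, 0.00). Since A1 is tangent to TM there, EM ⟂ TM, so E = M + (0, -13.8) = (40.7, -13.8). On A1, M sits at bearing 90° from E; a 74° counterclockwise sweep puts Q at bearing 164°, so Q = E + 13.8·(cos 164°, sin 164°) = (27.4, -10.0). Then |TQ| = |Q − T| = 29.2.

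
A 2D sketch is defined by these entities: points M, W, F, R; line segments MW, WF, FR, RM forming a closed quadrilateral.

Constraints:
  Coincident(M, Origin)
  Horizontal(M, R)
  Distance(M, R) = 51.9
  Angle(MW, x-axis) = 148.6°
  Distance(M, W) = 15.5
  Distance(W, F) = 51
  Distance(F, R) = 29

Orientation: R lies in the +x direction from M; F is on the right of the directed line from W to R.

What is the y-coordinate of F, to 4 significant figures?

-19.00

Checks: |WF| = 51.00 ✓; |FR| = 29.00 ✓.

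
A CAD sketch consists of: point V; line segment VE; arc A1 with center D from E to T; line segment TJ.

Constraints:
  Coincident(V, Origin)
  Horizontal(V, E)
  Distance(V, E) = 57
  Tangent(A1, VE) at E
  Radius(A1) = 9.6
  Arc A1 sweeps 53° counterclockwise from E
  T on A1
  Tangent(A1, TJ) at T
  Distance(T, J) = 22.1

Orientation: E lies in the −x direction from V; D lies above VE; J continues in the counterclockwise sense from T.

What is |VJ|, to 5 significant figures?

41.946

V is at the origin; V and E share the same y with |VE| = 57.0 and E on the −x side, so E = (-57.000, 0.0000). Tangency of A1 to VE means the radius DE is perpendicular to VE, so D = E + (0, 9.6) = (-57.000, 9.6000). On A1, E sits at bearing -90° from D; a 53° counterclockwise sweep puts T at bearing -37°, so T = D + 9.6·(cos -37°, sin -37°) = (-49.333, 3.8226). A1 meets TJ tangentially, so DT is at right angles to TJ, so TJ runs along (−sin -37°, cos -37°); with |TJ| = 22.1, J = (-36.033, 21.472). Then |VJ| = |J − V| = 41.946.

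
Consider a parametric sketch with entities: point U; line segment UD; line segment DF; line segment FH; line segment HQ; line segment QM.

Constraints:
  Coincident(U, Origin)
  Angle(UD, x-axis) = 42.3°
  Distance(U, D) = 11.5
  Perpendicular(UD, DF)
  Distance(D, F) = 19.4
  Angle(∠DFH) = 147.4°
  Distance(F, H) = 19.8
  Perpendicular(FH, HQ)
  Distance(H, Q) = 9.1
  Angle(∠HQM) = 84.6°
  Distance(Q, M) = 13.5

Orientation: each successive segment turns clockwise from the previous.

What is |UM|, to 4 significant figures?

20.59

FH ⟂ HQ, so HQ runs at -170.3°; with |HQ| = 9.1, Q = (15.93, -27.66). ∠HQM = 84.6° gives QM at 94.30° from the x-axis; with |QM| = 13.5, M = (14.92, -14.20). Then |UM| = |M − U| = 20.59.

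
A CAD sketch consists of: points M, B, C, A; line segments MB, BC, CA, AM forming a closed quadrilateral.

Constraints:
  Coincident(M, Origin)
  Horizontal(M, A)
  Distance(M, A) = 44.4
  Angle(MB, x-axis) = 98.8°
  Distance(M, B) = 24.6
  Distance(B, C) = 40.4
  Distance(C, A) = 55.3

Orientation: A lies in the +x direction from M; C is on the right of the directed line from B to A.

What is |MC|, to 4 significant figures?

17.99

M is at the origin; M and A share the same y with |MA| = 44.4 and A in +x, so A = (44.4, 0). MB runs at 98.8° with |MB| = 24.6, so B = (-3.763, 24.31). C is determined by |BC| = 40.4 and |CA| = 55.3 together: it lies at the intersection of circle(B, 40.4) and circle(A, 55.3). With |BA| = 53.95, the foot of the radical line on BA is 13.76 from B and the perpendicular offset is √(40.4² − 13.76²) = 37.98. Taking the right-of-BA solution: C = (-8.595, -15.80).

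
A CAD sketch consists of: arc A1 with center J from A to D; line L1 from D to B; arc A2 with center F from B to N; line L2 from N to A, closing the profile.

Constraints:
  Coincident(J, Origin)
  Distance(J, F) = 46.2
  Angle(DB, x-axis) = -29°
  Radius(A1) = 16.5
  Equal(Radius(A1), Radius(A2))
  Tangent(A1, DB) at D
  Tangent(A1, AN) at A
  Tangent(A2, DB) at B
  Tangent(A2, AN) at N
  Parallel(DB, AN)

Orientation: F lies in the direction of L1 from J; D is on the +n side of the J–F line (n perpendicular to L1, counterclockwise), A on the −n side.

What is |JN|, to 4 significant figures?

49.06

Tangency of A1 to both parallel lines with radius 16.5 puts D and A at J ± 16.5·n: D = (7.999, 14.43), A = (-7.999, -14.43). Equal radii place B and N the same way about F: B = F + 16.5·n = (48.41, -7.967), N = F − 16.5·n = (32.41, -36.83). Then |JN| = |N − J| = 49.06.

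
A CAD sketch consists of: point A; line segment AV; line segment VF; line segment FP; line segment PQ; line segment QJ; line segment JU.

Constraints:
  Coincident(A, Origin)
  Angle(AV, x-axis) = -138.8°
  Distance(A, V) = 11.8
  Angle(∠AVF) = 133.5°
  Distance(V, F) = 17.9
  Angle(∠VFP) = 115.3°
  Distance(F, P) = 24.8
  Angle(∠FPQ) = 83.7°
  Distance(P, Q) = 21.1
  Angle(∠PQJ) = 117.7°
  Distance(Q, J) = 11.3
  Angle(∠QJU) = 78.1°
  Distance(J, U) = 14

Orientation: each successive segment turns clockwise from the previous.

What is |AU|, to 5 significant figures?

20.558

A is at the origin; AV runs at -138.8° with length 11.8, so V = (-8.8785, -7.7725). ∠AVF = 133.5° gives VF at 174.70° from the x-axis; with |VF| = 17.9, F = (-26.702, -6.1191). ∠VFP = 115.3° gives FP at 110.00° from the x-axis; with |FP| = 24.8, P = (-35.184, 17.185). ∠FPQ = 83.7° gives PQ at 13.700° from the x-axis; with |PQ| = 21.1, Q = (-14.684, 22.183). ∠PQJ = 117.7° gives QJ at -48.600° from the x-axis; with |QJ| = 11.3, J = (-7.2116, 13.706). ∠QJU = 78.1° gives JU at -150.50° from the x-axis; with |JU| = 14.0, U = (-19.397, 6.8124). Then |AU| = |U − A| = 20.558.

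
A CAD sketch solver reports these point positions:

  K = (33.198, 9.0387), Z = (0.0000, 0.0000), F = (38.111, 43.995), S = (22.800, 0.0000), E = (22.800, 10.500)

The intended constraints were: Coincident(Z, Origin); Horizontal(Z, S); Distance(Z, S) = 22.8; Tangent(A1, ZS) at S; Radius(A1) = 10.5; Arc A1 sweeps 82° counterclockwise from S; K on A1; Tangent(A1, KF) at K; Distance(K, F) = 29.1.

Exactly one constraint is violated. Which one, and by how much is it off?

Distance(K, F) = 29.1 — off by 6.20.

Z = (0.00, 0.00) ✓; Z.y = 0.00, S.y = 0.00 ✓; |ZS| = 22.80 ✓; ∠(ES, SZ) = 90.00° ✓; |ES| = 10.50 ✓; bearing(E→K) − bearing(E→S) = 82.00° ✓; |EK| = 10.50 ✓; ∠(EK, KF) = 90.00° ✓; |KF| = 35.30 ✗.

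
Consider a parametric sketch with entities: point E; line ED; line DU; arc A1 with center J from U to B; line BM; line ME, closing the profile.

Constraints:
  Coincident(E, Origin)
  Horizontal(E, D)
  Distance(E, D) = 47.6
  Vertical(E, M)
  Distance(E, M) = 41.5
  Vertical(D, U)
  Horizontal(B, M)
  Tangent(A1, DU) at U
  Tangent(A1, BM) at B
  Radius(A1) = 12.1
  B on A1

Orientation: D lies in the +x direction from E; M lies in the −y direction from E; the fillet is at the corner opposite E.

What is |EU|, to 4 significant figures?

55.95

The virtual corner opposite E is at (47.60, -41.50). Tangency of A1 to DU means the radius JU is perpendicular to DU and the tangent condition forces JB to be normal to BM, with radius 12.1, so the center J sits 12.1 in from both sides at J = (35.50, -29.40). That places the tangent points at U = (47.60, -29.40) on DU and B = (35.50, -41.50) on BM. Then |EU| = |U − E| = 55.95.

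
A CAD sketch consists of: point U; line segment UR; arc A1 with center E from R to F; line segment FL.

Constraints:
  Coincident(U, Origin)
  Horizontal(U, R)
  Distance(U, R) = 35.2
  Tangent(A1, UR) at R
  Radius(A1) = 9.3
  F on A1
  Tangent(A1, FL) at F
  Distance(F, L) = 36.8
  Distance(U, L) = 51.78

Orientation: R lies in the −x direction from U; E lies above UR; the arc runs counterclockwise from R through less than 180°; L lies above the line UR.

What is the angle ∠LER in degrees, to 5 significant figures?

163.44°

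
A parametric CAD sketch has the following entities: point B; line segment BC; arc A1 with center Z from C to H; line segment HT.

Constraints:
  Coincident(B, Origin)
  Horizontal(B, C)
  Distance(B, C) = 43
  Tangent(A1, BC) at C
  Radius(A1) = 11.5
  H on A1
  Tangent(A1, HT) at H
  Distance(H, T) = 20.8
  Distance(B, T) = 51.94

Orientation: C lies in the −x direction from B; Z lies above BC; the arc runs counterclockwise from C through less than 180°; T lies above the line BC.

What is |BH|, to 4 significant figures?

35.43

Checks: B.y = 0.00, C.y = 0.00 ✓; ∠(ZC, CB) = 90.00° ✓; |ZH| = 11.50 ✓; ∠(ZH, HT) = 90.00° ✓; |HT| = 20.80 ✓; |BT| = 51.94 ✓.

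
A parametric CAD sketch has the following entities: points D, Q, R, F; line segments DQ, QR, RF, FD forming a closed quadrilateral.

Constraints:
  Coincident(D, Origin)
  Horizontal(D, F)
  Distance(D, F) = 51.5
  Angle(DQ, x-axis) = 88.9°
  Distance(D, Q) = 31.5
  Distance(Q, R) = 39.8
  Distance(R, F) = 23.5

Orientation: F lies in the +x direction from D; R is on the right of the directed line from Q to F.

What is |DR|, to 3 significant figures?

28.3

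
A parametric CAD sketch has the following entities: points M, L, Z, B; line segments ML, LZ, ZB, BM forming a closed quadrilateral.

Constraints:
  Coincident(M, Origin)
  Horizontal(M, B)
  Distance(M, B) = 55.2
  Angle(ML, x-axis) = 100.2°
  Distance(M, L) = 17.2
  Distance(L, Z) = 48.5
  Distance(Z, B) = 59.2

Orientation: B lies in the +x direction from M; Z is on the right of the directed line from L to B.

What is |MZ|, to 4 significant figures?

31.30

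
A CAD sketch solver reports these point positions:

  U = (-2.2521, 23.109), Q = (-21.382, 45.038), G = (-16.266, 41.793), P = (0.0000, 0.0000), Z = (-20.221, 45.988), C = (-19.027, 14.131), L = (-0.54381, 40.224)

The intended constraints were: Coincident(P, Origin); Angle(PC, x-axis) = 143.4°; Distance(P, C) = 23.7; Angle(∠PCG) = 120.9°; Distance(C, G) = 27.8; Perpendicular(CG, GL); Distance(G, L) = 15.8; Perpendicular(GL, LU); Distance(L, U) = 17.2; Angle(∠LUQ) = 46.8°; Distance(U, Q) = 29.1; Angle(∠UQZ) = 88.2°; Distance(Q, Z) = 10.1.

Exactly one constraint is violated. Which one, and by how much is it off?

Distance(Q, Z) = 10.1 — off by 8.60.

P = (0.00, 0.00) ✓; PC at 143.4° ✓; |PC| = 23.70 ✓; ∠PCG = 120.9° ✓; |CG| = 27.80 ✓; ∠(CG, GL) = 90.00° ✓; |GL| = 15.80 ✓; ∠(GL, LU) = 90.00° ✓; |LU| = 17.20 ✓; ∠LUQ = 46.80° ✓; |UQ| = 29.10 ✓; ∠UQZ = 88.19° ✓; |QZ| = 1.500 ✗.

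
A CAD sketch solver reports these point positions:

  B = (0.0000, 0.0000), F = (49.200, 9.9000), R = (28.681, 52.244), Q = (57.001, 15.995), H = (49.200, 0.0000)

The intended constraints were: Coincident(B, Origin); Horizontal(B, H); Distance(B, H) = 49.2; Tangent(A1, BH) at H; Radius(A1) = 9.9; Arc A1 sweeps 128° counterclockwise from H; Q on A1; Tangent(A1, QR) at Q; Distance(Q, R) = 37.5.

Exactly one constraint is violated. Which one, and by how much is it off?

Distance(Q, R) = 37.5 — off by 8.50.

B = (0.00, 0.00) ✓; B.y = 0.00, H.y = 0.00 ✓; |BH| = 49.20 ✓; ∠(FH, HB) = 90.00° ✓; |FH| = 9.900 ✓; bearing(F→Q) − bearing(F→H) = 128.0° ✓; |FQ| = 9.900 ✓; ∠(FQ, QR) = 90.00° ✓; |QR| = 46.00 ✗.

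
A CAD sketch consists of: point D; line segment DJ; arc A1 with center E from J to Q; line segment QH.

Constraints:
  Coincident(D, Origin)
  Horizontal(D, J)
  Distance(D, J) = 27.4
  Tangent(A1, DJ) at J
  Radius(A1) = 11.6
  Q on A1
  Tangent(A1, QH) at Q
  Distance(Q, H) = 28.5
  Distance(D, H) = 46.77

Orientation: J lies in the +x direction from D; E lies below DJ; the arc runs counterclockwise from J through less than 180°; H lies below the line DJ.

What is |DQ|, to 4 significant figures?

21.05

D is at the origin; D and J share the same y with |DJ| = 27.4 and J on the +x side, so J = (27.40, 0.000). Since A1 is tangent to DJ there, EJ ⟂ DJ, so E = J + (0, -11.6) = (27.40, -11.60). Since EQ ⟂ QH (tangency), |EH| = √(11.6² + 28.5²) = 30.77 regardless of where Q sits on A1. So H lies on both circle(D, 46.77) and circle(E, 30.77); the below-DJ intersection is H = (21.13, -41.72). Q is the foot of the tangent from H: Q = (15.99, -13.69).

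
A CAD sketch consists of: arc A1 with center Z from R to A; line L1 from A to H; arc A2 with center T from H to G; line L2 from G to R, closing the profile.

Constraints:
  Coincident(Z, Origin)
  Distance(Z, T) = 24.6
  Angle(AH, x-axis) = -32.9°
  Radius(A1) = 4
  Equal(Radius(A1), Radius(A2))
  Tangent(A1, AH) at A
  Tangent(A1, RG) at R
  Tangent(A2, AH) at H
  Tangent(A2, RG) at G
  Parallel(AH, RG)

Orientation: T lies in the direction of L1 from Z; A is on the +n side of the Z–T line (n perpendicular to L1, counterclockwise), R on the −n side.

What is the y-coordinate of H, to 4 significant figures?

-10.00

Tangency of A1 to both parallel lines with radius 4.0 puts A and R at Z ± 4.0·n: A = (2.173, 3.358), R = (-2.173, -3.358). Equal radii place H and G the same way about T: H = T + 4.0·n = (22.83, -10.00), G = T − 4.0·n = (18.48, -16.72). So H.y = -10.00.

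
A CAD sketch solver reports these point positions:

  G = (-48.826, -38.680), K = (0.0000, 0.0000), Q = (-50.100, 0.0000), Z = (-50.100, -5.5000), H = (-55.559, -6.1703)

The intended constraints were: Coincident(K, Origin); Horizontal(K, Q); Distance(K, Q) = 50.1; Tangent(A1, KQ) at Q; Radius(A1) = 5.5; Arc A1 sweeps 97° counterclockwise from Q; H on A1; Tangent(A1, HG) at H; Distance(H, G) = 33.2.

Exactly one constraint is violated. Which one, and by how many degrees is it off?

Tangent(A1, HG) at H — off by 4.70°.

K = (0.00, 0.00) ✓; K.y = 0.00, Q.y = 0.00 ✓; |KQ| = 50.10 ✓; ∠(ZQ, QK) = 90.00° ✓; |ZQ| = 5.500 ✓; bearing(Z→H) − bearing(Z→Q) = 97.00° ✓; |ZH| = 5.500 ✓; ∠(ZH, HG) = 85.30° ✗; |HG| = 33.20 ✓.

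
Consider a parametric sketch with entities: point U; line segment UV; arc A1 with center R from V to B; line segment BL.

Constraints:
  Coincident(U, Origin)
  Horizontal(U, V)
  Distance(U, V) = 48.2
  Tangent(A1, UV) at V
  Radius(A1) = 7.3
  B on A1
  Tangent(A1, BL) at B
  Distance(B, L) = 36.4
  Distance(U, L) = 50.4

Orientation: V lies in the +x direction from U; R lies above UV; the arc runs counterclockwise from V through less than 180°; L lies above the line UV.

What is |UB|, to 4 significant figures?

55.14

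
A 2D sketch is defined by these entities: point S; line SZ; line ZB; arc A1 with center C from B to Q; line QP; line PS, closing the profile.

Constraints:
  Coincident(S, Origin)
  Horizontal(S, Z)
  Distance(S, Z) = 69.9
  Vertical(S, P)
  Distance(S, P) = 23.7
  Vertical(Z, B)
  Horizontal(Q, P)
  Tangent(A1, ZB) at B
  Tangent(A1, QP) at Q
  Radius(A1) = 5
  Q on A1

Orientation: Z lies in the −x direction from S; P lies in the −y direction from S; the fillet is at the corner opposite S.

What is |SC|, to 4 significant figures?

67.54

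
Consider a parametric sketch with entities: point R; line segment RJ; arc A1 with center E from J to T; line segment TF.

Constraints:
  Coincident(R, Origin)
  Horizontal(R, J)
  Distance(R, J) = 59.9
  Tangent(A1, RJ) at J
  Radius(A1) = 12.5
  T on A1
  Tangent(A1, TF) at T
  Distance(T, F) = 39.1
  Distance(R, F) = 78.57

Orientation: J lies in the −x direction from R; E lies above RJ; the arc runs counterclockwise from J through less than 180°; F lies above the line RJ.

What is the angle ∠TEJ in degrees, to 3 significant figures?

104°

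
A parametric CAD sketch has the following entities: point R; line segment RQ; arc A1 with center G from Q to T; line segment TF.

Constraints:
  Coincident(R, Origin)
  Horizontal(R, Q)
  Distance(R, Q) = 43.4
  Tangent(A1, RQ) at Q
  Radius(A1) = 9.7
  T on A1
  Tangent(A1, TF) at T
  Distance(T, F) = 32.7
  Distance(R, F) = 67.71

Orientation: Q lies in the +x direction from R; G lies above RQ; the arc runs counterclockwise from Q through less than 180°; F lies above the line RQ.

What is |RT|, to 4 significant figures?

54.00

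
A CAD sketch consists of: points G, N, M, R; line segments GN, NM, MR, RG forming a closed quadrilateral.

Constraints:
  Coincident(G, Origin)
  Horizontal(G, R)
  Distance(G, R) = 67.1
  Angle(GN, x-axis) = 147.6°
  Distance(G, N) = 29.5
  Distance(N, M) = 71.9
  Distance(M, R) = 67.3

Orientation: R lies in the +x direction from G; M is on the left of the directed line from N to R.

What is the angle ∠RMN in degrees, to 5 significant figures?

84.166°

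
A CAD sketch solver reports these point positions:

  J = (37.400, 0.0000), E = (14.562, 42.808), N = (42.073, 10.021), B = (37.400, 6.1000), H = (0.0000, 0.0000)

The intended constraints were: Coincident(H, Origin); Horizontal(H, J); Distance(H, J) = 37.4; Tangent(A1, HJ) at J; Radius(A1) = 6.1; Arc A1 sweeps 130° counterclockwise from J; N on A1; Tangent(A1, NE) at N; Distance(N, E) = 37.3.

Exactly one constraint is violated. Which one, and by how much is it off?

Distance(N, E) = 37.3 — off by 5.50.

H = (0.00, 0.00) ✓; H.y = 0.00, J.y = 0.00 ✓; |HJ| = 37.40 ✓; ∠(BJ, JH) = 90.00° ✓; |BJ| = 6.100 ✓; bearing(B→N) − bearing(B→J) = 130.0° ✓; |BN| = 6.100 ✓; ∠(BN, NE) = 90.00° ✓; |NE| = 42.80 ✗.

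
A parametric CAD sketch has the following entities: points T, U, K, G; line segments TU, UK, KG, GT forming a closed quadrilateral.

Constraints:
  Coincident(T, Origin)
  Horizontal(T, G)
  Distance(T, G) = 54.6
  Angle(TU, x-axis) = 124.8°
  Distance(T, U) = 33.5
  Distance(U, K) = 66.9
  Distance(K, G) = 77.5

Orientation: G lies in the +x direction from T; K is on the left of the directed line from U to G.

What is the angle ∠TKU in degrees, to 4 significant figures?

24.76°

Checks: |UK| = 66.90 ✓; |KG| = 77.50 ✓.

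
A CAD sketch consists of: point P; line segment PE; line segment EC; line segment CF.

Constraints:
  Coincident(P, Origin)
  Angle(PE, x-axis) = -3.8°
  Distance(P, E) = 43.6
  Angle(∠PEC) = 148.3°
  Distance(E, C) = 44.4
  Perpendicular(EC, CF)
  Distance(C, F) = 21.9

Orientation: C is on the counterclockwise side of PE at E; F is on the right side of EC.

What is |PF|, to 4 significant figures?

93.00

∠PEC = 148.3°, so EC runs at -3.8° + (180° − 148.3°) = 27.90° from the x-axis; with |EC| = 44.4, C = E + 44.4·(cos 27.90°, sin 27.90°) = (82.74, 17.89). The perpendicularity gives CF at right angles to EC; with |CF| = 21.9 on the right of EC, F = C + 21.9·(0.4679, -0.8838) = (92.99, -1.468). Then |PF| = |F − P| = 93.00.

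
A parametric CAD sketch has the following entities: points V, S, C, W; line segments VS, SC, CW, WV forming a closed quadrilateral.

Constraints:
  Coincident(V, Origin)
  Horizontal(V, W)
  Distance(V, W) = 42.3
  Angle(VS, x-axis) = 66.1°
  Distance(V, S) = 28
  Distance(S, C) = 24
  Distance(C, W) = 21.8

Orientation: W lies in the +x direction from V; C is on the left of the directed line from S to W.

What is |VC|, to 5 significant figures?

40.361

Checks: V = (0.00, 0.00) ✓; |SC| = 24.00 ✓; |CW| = 21.80 ✓.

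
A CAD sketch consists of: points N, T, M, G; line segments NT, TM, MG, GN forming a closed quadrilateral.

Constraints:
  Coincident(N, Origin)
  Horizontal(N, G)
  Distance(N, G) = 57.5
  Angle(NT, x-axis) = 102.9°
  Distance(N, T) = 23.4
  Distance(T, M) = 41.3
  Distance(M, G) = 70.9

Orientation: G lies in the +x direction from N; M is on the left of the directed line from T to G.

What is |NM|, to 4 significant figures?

60.22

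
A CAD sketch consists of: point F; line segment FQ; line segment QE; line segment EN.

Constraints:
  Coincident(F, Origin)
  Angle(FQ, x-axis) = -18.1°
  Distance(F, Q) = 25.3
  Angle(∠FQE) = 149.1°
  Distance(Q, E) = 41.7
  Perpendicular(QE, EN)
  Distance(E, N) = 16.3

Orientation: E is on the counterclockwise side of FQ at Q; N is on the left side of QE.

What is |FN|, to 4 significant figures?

63.50

∠FQE = 149.1°, so QE runs at -18.1° + (180° − 149.1°) = 12.80° from the x-axis; with |QE| = 41.7, E = Q + 41.7·(cos 12.80°, sin 12.80°) = (64.71, 1.378). QE ⟂ EN; with |EN| = 16.3 on the left of QE, N = E + 16.3·(-0.2215, 0.9751) = (61.10, 17.27). Then |FN| = |N − F| = 63.50.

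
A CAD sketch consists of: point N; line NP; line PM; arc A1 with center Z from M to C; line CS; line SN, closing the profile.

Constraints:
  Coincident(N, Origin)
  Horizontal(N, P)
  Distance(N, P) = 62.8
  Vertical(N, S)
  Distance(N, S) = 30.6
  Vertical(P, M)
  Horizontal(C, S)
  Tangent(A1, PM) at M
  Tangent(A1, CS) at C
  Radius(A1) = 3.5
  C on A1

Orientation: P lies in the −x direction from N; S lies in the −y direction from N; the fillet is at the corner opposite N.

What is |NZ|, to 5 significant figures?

65.199

N is at the origin; NP is horizontal with |NP| = 62.8 and P on the −x side, so P = (-62.800, 0.0000). NS is vertical with |NS| = 30.6 and S on the −y side, so S = (0.0000, -30.600). The virtual corner opposite N is at (-62.800, -30.600). Tangency of A1 to PM means the radius ZM is perpendicular to PM and A1 meets CS tangentially, so ZC is at right angles to CS, with radius 3.5, so the center Z sits 3.5 in from both sides at Z = (-59.300, -27.100). Then |NZ| = |Z − N| = 65.199.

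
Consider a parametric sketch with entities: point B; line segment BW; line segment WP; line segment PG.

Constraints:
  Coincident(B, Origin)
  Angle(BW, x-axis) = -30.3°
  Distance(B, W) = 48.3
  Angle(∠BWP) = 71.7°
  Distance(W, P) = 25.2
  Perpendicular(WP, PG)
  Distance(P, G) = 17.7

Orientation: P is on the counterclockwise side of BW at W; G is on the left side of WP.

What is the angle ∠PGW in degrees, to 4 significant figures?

54.92°

∠BWP = 71.7°, so WP runs at -30.3° + (180° − 71.7°) = 78.00° from the x-axis; with |WP| = 25.2, P = W + 25.2·(cos 78.00°, sin 78.00°) = (46.94, 0.2806). The perpendicularity gives PG at right angles to WP; with |PG| = 17.7 on the left of WP, G = P + 17.7·(-0.9781, 0.2079) = (29.63, 3.961). Then cos ∠PGW = GP·GW / (|GP||GW|), giving 54.92°.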